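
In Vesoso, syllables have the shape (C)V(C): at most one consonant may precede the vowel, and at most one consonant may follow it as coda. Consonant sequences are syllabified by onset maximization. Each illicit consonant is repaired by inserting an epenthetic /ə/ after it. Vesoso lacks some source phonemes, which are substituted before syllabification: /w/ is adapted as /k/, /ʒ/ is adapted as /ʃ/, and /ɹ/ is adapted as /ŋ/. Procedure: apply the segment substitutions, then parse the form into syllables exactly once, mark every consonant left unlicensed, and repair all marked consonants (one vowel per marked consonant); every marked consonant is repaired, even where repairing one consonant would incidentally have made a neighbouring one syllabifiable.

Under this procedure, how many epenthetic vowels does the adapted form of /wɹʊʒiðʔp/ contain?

After substitution the input is /kŋʊʃiðʔp/.
The unsyllabifiable consonants are /k/, /ʔ/, /p/; each receives one epenthetic vowel.

3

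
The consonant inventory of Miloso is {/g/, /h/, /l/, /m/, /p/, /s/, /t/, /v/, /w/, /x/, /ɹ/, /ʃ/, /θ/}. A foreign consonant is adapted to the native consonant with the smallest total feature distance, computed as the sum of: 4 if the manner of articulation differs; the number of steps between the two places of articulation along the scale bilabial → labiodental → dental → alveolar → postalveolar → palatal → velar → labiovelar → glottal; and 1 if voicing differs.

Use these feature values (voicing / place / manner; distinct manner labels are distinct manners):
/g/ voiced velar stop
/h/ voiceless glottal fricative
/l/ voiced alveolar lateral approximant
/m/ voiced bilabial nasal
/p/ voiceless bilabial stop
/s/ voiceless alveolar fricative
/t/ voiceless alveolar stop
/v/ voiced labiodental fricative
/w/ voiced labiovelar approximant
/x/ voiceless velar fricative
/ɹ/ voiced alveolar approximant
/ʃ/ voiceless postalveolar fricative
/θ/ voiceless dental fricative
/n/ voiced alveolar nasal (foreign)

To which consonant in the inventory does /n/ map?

m

/m/ is closest: same manner (nasal), place distance 3 (alveolar→bilabial), same voicing; total 3. Next closest is /l/ at distance 4.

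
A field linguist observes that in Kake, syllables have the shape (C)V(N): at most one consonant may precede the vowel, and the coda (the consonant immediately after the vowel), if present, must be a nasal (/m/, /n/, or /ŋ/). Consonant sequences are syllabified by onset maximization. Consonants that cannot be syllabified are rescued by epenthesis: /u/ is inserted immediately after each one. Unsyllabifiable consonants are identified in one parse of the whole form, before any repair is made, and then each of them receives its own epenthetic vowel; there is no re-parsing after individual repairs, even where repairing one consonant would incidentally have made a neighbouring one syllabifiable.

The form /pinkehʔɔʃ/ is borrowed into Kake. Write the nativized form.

Syllabifying with onset maximization leaves /h/, /ʃ/ stranded (only a nasal (/m/, /n/, or /ŋ/) is licensed in coda position; onsets are limited to one consonant).
Each unlicensed consonant becomes the onset of a new syllable: /h/ → /hu/, /ʃ/ → /ʃu/.

pinkehuʔɔʃu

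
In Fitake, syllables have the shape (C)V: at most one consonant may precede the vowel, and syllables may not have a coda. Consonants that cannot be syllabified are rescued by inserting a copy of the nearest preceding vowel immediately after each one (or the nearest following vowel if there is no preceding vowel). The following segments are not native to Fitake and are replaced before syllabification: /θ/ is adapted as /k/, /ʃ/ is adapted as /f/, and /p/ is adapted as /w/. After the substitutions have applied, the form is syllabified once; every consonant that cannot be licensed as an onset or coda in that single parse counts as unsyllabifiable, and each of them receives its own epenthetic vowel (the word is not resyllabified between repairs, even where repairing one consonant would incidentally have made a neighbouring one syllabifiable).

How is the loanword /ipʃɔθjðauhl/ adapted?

Substitution: /p/ → /w/, /ʃ/ → /f/, /θ/ → /k/, giving /iwfɔkjðauhl/.
Syllabifying with onset maximization leaves /w/, /k/, /j/, /h/, /l/ stranded (no codas are permitted; onsets are limited to one consonant).
Each unlicensed consonant becomes the onset of a new syllable: /w/ → /wi/, /k/ → /kɔ/, /j/ → /jɔ/, /h/ → /hu/, /l/ → /lu/.

iwifɔkɔjɔðauhulu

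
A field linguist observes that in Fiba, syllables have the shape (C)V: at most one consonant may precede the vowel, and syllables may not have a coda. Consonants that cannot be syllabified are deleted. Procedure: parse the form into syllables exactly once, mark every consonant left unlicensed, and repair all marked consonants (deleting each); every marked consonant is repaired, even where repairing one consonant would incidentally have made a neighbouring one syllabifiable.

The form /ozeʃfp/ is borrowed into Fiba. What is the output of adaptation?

oze

Syllabifying with onset maximization leaves /ʃ/, /f/, /p/ stranded (no codas are permitted; onsets are limited to one consonant).
Deleting the stranded consonants removes /ʃ/, /f/, /p/.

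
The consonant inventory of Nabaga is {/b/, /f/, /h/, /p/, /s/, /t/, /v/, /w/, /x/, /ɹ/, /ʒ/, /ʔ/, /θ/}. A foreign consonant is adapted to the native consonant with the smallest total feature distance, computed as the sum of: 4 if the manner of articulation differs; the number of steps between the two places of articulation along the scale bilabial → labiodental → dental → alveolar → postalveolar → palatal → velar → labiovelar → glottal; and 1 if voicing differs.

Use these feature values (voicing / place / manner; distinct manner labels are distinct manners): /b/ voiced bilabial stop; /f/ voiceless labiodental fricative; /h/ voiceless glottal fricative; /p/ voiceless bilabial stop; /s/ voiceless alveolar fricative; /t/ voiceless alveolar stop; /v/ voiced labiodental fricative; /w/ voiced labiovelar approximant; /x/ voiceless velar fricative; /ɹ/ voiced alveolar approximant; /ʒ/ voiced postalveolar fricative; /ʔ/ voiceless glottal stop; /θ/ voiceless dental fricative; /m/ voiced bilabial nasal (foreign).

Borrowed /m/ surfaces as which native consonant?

/b/ is closest: manner differs (nasal→stop, +4), place distance 0 (bilabial→bilabial), same voicing; total 4. Next closest is /p/ at distance 5.

b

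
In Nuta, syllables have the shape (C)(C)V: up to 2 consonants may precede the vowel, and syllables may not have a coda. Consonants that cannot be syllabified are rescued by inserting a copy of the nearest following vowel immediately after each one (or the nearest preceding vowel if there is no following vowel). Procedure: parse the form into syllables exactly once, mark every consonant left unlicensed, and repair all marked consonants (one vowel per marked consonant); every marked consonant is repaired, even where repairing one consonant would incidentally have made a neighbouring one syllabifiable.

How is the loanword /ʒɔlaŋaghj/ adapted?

ʒɔlaŋagahaja

Syllabifying with onset maximization leaves /g/, /h/, /j/ stranded (no codas are permitted; onsets may contain at most 2 consonants).
Inserting the epenthetic vowel yields /g/ → /ga/, /h/ → /ha/, /j/ → /ja/.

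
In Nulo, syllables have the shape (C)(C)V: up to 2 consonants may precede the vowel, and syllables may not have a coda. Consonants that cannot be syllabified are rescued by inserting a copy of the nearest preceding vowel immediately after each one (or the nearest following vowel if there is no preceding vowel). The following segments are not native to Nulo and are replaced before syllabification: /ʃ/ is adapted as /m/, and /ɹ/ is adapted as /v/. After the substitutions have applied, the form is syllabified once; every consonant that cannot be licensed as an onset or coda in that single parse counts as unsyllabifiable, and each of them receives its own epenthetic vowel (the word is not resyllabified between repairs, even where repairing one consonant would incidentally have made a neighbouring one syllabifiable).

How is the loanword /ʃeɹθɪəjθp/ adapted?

mevθɪəjəθəpə

Substitution: /ʃ/ → /m/, /ɹ/ → /v/, giving /mevθɪəjθp/.
Syllabifying with onset maximization leaves /j/, /θ/, /p/ stranded (no codas are permitted; onsets may contain at most 2 consonants).
Epenthesis after each stranded consonant: /j/ → /jə/, /θ/ → /θə/, /p/ → /pə/.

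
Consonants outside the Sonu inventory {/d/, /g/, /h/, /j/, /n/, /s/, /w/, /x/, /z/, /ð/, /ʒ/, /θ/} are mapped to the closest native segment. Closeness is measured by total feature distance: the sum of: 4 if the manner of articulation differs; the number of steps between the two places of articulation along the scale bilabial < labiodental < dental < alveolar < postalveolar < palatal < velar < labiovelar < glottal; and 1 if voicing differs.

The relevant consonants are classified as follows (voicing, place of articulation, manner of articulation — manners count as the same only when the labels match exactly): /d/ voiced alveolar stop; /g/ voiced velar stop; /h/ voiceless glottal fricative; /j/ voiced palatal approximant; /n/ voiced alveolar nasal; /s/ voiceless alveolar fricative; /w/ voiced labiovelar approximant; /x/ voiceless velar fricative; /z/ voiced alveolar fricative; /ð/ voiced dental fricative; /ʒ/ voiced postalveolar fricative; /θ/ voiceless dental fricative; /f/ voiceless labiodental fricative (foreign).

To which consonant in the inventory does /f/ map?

θ

/θ/ is closest: same manner (fricative), place distance 1 (labiodental→dental), same voicing; total 1. Next closest is /s/ at distance 2.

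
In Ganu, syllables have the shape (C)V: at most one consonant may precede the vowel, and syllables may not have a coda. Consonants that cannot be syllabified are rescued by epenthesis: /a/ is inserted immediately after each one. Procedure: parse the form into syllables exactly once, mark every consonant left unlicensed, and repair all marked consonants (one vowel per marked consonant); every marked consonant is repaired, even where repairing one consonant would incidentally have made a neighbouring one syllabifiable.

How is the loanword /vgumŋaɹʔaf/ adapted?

vagumaŋaɹaʔafa

Syllabifying with onset maximization leaves /v/, /m/, /ɹ/, /f/ stranded (no codas are permitted; onsets are limited to one consonant).
Each unlicensed consonant becomes the onset of a new syllable: /v/ → /va/, /m/ → /ma/, /ɹ/ → /ɹa/, /f/ → /fa/.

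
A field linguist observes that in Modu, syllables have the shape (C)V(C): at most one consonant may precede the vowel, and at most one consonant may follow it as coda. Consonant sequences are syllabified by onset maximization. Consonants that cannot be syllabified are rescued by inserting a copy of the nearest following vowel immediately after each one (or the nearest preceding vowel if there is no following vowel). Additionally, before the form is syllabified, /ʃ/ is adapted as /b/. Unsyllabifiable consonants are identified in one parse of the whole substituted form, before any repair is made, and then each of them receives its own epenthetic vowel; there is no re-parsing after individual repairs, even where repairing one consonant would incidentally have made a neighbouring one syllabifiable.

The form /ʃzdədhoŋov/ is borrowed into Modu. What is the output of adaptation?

Substitution: /ʃ/ → /b/, giving /bzdədhoŋov/.
Under (C)V(C), the unsyllabifiable consonants are /b/, /z/ (at most one coda consonant is licensed; onsets are limited to one consonant).
Each unlicensed consonant becomes the onset of a new syllable: /b/ → /bə/, /z/ → /zə/.

bəzədədhoŋov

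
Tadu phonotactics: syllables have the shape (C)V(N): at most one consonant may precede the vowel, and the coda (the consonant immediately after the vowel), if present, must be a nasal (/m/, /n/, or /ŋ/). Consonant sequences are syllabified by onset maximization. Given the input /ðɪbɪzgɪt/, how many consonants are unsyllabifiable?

Under (C)V(N), the unsyllabifiable consonants are /z/, /t/ (only a nasal (/m/, /n/, or /ŋ/) is licensed in coda position; onsets are limited to one consonant).

2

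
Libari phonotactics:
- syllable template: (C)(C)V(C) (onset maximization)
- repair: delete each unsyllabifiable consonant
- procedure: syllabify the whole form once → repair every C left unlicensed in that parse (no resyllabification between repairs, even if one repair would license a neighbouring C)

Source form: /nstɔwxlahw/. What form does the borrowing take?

The consonants /n/, /w/ cannot be parsed into a legal (C)(C)V(C) syllable (at most one coda consonant is licensed; onsets may contain at most 2 consonants).
Each unlicensed consonant is deleted: /n/, /w/.

stɔwxlah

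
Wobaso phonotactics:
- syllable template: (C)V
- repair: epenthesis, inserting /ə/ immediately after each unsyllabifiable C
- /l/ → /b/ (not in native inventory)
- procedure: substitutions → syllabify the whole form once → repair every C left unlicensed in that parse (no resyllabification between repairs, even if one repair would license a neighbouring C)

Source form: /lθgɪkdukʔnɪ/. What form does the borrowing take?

Substitution: /l/ → /b/, giving /bθgɪkdukʔnɪ/.
Syllabifying with onset maximization leaves /b/, /θ/, /k/, /k/, /ʔ/ stranded (no codas are permitted; onsets are limited to one consonant).
Epenthesis after each stranded consonant: /b/ → /bə/, /θ/ → /θə/, /k/ → /kə/, /k/ → /kə/, /ʔ/ → /ʔə/.

bəθəgɪkədukəʔənɪ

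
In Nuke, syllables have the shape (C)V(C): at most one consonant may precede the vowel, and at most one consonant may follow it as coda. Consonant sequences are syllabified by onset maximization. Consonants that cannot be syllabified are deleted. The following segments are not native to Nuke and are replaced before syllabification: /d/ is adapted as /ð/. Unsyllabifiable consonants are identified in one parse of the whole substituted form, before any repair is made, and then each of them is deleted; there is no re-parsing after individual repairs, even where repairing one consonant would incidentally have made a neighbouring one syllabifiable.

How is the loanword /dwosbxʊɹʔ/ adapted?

wosxʊɹ

Substitution: /d/ → /ð/, giving /ðwosbxʊɹʔ/.
Syllabifying with onset maximization leaves /ð/, /b/, /ʔ/ stranded (at most one coda consonant is licensed; onsets are limited to one consonant).
Each unlicensed consonant is deleted: /ð/, /b/, /ʔ/.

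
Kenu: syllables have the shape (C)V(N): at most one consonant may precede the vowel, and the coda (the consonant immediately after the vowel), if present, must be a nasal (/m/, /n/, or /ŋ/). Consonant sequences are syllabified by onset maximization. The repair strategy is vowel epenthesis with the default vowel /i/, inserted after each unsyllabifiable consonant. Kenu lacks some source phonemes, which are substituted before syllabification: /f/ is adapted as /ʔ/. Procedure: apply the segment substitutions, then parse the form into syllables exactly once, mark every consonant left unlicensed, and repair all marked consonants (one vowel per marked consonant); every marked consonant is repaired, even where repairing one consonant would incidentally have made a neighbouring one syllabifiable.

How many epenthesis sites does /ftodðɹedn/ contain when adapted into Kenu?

5

After substitution the input is /ʔtodðɹedn/.
The unsyllabifiable consonants are /ʔ/, /d/, /ð/, /d/, /n/; each receives one epenthetic vowel.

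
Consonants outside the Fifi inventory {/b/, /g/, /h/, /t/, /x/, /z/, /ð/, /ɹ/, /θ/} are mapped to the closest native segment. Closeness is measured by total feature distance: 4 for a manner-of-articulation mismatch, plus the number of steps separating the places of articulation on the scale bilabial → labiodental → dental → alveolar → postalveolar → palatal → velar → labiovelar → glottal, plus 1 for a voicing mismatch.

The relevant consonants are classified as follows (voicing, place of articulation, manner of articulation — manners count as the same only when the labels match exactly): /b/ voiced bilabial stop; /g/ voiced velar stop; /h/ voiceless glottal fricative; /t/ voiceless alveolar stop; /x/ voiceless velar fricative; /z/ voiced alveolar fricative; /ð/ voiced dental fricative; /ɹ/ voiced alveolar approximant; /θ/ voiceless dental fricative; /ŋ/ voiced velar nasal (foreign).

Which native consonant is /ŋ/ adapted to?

/g/ is closest: manner differs (nasal→stop, +4), place distance 0 (velar→velar), same voicing; total 4. Next closest is /x/ at distance 5.

g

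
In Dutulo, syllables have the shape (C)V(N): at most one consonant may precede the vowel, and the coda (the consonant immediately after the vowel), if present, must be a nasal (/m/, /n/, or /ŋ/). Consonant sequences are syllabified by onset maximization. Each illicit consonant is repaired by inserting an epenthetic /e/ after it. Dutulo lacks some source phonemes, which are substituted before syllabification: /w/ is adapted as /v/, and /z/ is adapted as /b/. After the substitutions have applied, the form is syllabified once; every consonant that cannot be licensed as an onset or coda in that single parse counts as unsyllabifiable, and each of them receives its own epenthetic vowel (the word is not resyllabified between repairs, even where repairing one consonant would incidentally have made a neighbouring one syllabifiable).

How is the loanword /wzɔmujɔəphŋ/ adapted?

vebɔmujɔəpeheŋe

Substitution: /w/ → /v/, /z/ → /b/, giving /vbɔmujɔəphŋ/.
The consonants /v/, /p/, /h/, /ŋ/ cannot be parsed into a legal (C)V(N) syllable (only a nasal (/m/, /n/, or /ŋ/) is licensed in coda position; onsets are limited to one consonant).
Epenthesis after each stranded consonant: /v/ → /ve/, /p/ → /pe/, /h/ → /he/, /ŋ/ → /ŋe/.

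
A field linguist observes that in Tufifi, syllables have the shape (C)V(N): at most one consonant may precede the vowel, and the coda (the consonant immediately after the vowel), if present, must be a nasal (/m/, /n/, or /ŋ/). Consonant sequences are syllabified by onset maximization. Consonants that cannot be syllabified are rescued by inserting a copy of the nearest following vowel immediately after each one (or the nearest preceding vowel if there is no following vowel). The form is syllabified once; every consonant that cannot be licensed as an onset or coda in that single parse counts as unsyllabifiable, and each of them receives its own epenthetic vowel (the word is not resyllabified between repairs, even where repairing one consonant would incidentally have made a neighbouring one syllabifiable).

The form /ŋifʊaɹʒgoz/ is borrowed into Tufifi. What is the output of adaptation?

ŋifʊaɹoʒogozo

Syllabifying with onset maximization leaves /ɹ/, /ʒ/, /z/ stranded (only a nasal (/m/, /n/, or /ŋ/) is licensed in coda position; onsets are limited to one consonant).
Inserting the epenthetic vowel yields /ɹ/ → /ɹo/, /ʒ/ → /ʒo/, /z/ → /zo/.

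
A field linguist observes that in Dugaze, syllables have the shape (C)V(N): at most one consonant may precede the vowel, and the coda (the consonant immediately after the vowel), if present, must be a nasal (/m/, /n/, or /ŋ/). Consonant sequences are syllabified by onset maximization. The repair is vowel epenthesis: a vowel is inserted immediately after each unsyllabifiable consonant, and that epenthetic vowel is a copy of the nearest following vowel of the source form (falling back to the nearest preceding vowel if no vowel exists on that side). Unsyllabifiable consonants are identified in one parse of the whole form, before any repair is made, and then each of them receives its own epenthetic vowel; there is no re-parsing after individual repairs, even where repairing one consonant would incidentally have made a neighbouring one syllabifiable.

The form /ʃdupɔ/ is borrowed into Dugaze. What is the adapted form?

ʃudupɔ

Syllabifying with onset maximization leaves /ʃ/ stranded (only a nasal (/m/, /n/, or /ŋ/) is licensed in coda position; onsets are limited to one consonant).
Each unlicensed consonant becomes the onset of a new syllable: /ʃ/ → /ʃu/.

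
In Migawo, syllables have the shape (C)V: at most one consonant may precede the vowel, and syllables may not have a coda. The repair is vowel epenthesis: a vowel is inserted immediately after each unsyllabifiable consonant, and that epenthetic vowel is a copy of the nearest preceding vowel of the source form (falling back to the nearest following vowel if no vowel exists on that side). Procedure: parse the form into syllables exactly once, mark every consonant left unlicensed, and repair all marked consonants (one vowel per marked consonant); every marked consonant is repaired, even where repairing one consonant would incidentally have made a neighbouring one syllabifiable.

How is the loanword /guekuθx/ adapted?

Syllabifying with onset maximization leaves /θ/, /x/ stranded (no codas are permitted; onsets are limited to one consonant).
Epenthesis after each stranded consonant: /θ/ → /θu/, /x/ → /xu/.

guekuθuxu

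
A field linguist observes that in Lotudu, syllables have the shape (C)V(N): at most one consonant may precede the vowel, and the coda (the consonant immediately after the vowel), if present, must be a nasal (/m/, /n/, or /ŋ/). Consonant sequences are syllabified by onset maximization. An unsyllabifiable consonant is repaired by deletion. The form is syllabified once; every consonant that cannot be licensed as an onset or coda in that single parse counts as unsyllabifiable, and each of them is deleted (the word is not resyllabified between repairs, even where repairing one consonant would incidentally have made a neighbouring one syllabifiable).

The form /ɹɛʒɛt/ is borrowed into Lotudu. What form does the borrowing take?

Under (C)V(N), the unsyllabifiable consonants are /t/ (only a nasal (/m/, /n/, or /ŋ/) is licensed in coda position; onsets are limited to one consonant).
Deleting the stranded consonants removes /t/.

ɹɛʒɛ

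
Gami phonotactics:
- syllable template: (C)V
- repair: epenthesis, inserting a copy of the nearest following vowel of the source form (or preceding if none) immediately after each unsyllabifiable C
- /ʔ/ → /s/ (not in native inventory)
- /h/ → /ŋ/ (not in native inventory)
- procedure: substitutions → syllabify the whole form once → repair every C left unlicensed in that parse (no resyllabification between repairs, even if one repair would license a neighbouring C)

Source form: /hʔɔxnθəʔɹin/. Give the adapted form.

Substitution: /h/ → /ŋ/, /ʔ/ → /s/, giving /ŋsɔxnθəsɹin/.
Under (C)V, the unsyllabifiable consonants are /ŋ/, /x/, /n/, /s/, /n/ (no codas are permitted; onsets are limited to one consonant).
Inserting the epenthetic vowel yields /ŋ/ → /ŋɔ/, /x/ → /xə/, /n/ → /nə/, /s/ → /si/, /n/ → /ni/.

ŋɔsɔxənəθəsiɹini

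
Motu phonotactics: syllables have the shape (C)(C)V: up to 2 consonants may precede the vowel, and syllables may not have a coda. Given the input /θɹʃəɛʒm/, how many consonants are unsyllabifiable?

Syllabifying with onset maximization leaves /θ/, /ʒ/, /m/ stranded (no codas are permitted; onsets may contain at most 2 consonants).

3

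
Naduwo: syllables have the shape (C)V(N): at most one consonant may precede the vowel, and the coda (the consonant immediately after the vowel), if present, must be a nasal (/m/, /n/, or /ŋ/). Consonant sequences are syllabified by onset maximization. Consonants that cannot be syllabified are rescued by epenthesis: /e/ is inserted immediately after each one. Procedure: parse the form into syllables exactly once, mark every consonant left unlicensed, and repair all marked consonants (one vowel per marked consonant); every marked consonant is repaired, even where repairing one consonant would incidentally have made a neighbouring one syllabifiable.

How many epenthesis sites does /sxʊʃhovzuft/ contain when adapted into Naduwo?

The unsyllabifiable consonants are /s/, /ʃ/, /v/, /f/, /t/; each receives one epenthetic vowel.

5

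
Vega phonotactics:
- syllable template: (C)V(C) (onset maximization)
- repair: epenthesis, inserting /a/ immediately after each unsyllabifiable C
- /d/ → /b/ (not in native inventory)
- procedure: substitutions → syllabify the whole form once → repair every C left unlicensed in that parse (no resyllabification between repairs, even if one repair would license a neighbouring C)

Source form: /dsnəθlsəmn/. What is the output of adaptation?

Substitution: /d/ → /b/, giving /bsnəθlsəmn/.
The consonants /b/, /s/, /l/, /n/ cannot be parsed into a legal (C)V(C) syllable (at most one coda consonant is licensed; onsets are limited to one consonant).
Epenthesis after each stranded consonant: /b/ → /ba/, /s/ → /sa/, /l/ → /la/, /n/ → /na/.

basanəθlasəmna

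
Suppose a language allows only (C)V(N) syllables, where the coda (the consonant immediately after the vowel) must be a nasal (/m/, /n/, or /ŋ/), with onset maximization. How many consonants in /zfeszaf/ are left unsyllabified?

Syllabifying with onset maximization leaves /z/, /s/, /f/ stranded (only a nasal (/m/, /n/, or /ŋ/) is licensed in coda position; onsets are limited to one consonant).

3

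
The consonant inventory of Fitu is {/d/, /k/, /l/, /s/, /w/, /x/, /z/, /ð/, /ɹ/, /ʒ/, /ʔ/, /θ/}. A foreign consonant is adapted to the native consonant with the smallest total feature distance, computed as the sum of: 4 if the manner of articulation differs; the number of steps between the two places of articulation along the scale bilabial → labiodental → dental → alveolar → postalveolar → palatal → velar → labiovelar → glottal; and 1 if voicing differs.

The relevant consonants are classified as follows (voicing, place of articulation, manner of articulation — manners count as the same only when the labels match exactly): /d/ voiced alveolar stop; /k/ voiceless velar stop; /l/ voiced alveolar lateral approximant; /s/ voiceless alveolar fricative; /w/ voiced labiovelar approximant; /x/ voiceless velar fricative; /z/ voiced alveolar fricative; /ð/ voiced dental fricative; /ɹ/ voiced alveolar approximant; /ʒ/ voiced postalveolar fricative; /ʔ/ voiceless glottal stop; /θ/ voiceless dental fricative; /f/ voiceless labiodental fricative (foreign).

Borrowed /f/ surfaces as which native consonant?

/θ/ is closest: same manner (fricative), place distance 1 (labiodental→dental), same voicing; total 1. Next closest is /s/ at distance 2.

θ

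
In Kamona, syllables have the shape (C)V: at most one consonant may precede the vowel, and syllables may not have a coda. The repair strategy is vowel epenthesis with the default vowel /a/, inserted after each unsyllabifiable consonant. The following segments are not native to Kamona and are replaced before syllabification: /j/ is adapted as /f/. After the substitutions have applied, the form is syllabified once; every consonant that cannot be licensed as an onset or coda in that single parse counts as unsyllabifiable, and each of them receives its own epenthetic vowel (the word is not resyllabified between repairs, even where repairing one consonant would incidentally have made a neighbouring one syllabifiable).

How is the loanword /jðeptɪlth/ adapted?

faðepatɪlataha

Substitution: /j/ → /f/, giving /fðeptɪlth/.
Under (C)V, the unsyllabifiable consonants are /f/, /p/, /l/, /t/, /h/ (no codas are permitted; onsets are limited to one consonant).
Each unlicensed consonant becomes the onset of a new syllable: /f/ → /fa/, /p/ → /pa/, /l/ → /la/, /t/ → /ta/, /h/ → /ha/.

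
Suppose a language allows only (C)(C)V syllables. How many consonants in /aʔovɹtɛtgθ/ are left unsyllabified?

Under (C)(C)V, the unsyllabifiable consonants are /v/, /t/, /g/, /θ/ (no codas are permitted; onsets may contain at most 2 consonants).

4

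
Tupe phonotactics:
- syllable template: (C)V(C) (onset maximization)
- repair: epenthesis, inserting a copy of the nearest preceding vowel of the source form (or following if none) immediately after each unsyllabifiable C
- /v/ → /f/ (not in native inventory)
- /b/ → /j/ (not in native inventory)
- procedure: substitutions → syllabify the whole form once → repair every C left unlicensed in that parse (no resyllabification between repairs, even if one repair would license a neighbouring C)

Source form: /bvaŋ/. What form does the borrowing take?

Substitution: /b/ → /j/, /v/ → /f/, giving /jfaŋ/.
Under (C)V(C), the unsyllabifiable consonants are /j/ (at most one coda consonant is licensed; onsets are limited to one consonant).
Each unlicensed consonant becomes the onset of a new syllable: /j/ → /ja/.

jafaŋ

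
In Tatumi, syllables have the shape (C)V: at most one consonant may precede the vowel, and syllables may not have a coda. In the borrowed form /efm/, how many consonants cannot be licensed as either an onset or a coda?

Under (C)V, the unsyllabifiable consonants are /f/, /m/ (no codas are permitted; onsets are limited to one consonant).

2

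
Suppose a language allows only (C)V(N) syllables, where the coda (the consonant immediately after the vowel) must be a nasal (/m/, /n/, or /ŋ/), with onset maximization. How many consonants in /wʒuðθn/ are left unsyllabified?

4

Syllabifying with onset maximization leaves /w/, /ð/, /θ/, /n/ stranded (only a nasal (/m/, /n/, or /ŋ/) is licensed in coda position; onsets are limited to one consonant).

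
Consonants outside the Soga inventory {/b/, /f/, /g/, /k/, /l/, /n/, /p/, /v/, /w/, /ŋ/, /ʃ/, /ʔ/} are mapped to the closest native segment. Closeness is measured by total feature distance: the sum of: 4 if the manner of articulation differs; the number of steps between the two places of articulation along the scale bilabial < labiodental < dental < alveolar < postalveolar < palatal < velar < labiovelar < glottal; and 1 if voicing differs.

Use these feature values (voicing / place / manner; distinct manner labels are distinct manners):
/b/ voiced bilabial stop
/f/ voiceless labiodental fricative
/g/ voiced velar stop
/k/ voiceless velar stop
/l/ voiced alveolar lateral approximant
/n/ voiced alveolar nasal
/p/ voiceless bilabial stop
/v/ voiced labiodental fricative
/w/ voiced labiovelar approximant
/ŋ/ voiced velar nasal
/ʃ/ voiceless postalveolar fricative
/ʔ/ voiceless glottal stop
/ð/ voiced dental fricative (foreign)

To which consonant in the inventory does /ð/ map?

/v/ is closest: same manner (fricative), place distance 1 (dental→labiodental), same voicing; total 1. Next closest is /f/ at distance 2.

v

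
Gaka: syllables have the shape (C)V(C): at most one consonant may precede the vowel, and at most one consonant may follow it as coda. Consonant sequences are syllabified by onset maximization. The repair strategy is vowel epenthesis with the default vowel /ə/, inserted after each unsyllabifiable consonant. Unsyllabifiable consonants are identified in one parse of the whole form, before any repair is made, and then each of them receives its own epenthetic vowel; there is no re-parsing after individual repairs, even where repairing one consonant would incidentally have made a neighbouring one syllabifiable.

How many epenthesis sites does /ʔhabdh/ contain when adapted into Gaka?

3

The unsyllabifiable consonants are /ʔ/, /d/, /h/; each receives one epenthetic vowel.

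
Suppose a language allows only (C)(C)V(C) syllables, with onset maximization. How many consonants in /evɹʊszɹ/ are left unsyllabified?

2

The consonants /z/, /ɹ/ cannot be parsed into a legal (C)(C)V(C) syllable (at most one coda consonant is licensed; onsets may contain at most 2 consonants).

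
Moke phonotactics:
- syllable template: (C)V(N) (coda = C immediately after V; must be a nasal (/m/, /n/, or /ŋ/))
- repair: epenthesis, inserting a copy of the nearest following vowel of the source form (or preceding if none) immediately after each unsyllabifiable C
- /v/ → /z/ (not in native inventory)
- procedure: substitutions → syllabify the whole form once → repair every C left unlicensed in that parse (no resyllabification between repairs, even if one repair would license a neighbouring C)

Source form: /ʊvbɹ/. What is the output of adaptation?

Substitution: /v/ → /z/, giving /ʊzbɹ/.
The consonants /z/, /b/, /ɹ/ cannot be parsed into a legal (C)V(N) syllable (only a nasal (/m/, /n/, or /ŋ/) is licensed in coda position; onsets are limited to one consonant).
Epenthesis after each stranded consonant: /z/ → /zʊ/, /b/ → /bʊ/, /ɹ/ → /ɹʊ/.

ʊzʊbʊɹʊ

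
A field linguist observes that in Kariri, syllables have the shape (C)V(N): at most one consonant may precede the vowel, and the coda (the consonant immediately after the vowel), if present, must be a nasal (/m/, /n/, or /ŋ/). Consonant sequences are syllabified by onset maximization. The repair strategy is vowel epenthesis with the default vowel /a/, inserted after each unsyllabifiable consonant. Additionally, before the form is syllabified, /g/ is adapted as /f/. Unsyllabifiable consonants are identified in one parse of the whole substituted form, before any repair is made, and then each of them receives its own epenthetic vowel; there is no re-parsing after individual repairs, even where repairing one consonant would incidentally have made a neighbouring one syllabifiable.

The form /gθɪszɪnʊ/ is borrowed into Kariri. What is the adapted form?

faθɪsazɪnʊ

Substitution: /g/ → /f/, giving /fθɪszɪnʊ/.
Under (C)V(N), the unsyllabifiable consonants are /f/, /s/ (only a nasal (/m/, /n/, or /ŋ/) is licensed in coda position; onsets are limited to one consonant).
Epenthesis after each stranded consonant: /f/ → /fa/, /s/ → /sa/.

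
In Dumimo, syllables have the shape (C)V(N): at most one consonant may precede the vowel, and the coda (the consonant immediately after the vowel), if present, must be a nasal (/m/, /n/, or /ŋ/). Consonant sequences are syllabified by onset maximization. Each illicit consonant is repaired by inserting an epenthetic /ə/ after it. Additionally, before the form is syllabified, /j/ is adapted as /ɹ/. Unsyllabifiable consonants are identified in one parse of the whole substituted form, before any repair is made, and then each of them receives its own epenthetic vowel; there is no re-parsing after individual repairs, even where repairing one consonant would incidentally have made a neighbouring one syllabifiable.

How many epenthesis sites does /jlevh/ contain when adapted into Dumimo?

After substitution the input is /ɹlevh/.
The unsyllabifiable consonants are /ɹ/, /v/, /h/; each receives one epenthetic vowel.

3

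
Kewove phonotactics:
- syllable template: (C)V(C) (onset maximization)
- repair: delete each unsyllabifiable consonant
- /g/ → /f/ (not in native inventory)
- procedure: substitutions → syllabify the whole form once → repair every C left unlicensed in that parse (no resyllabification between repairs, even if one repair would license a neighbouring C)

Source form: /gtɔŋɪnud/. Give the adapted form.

Substitution: /g/ → /f/, giving /ftɔŋɪnud/.
The consonants /f/ cannot be parsed into a legal (C)V(C) syllable (at most one coda consonant is licensed; onsets are limited to one consonant).
Each unlicensed consonant is deleted: /f/.

tɔŋɪnud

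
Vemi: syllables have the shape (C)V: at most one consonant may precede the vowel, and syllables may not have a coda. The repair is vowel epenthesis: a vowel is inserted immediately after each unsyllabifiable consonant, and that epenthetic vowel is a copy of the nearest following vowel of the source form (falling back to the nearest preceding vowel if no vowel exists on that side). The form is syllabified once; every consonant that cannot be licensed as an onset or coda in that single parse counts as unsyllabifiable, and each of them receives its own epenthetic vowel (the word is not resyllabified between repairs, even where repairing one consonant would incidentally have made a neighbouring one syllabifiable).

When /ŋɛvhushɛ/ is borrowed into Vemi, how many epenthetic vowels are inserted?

2

The unsyllabifiable consonants are /v/, /s/; each receives one epenthetic vowel.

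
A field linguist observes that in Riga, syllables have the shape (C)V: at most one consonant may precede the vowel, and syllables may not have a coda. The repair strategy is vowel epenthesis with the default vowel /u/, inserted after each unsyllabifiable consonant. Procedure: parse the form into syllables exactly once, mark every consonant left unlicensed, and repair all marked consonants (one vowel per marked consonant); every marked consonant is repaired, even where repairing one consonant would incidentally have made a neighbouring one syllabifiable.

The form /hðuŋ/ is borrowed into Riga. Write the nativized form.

Under (C)V, the unsyllabifiable consonants are /h/, /ŋ/ (no codas are permitted; onsets are limited to one consonant).
Inserting the epenthetic vowel yields /h/ → /hu/, /ŋ/ → /ŋu/.

huðuŋu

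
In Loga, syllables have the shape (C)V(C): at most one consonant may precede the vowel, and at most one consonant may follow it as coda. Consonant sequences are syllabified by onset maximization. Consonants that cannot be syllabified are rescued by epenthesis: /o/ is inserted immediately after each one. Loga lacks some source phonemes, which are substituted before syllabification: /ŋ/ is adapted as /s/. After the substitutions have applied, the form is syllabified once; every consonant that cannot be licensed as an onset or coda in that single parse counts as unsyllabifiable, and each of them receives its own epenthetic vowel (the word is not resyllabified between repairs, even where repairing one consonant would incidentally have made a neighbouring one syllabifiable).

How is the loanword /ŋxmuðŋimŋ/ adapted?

soxomuðsimso

Substitution: /ŋ/ → /s/, giving /sxmuðsims/.
The consonants /s/, /x/, /s/ cannot be parsed into a legal (C)V(C) syllable (at most one coda consonant is licensed; onsets are limited to one consonant).
Inserting the epenthetic vowel yields /s/ → /so/, /x/ → /xo/, /s/ → /so/.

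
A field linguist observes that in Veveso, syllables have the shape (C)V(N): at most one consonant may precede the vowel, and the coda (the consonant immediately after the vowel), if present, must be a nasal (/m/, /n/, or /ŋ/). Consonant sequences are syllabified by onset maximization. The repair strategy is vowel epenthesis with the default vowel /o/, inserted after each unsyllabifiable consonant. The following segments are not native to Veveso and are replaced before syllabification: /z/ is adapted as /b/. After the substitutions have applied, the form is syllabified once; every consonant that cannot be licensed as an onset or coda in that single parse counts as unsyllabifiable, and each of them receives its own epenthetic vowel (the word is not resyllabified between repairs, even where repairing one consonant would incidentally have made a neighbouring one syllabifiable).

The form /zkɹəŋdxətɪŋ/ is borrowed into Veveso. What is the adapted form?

bokoɹəŋdoxətɪŋ

Substitution: /z/ → /b/, giving /bkɹəŋdxətɪŋ/.
Under (C)V(N), the unsyllabifiable consonants are /b/, /k/, /d/ (only a nasal (/m/, /n/, or /ŋ/) is licensed in coda position; onsets are limited to one consonant).
Epenthesis after each stranded consonant: /b/ → /bo/, /k/ → /ko/, /d/ → /do/.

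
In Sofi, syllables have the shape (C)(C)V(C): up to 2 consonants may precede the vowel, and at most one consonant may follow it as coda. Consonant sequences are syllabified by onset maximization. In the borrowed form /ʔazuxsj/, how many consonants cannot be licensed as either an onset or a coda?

2

Syllabifying with onset maximization leaves /s/, /j/ stranded (at most one coda consonant is licensed; onsets may contain at most 2 consonants).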